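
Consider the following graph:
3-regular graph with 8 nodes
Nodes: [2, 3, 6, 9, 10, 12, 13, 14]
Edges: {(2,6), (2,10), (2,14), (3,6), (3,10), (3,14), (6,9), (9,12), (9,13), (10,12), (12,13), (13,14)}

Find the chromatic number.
χ(G) = 3

Clique number ω(G) = 3 (lower bound: χ ≥ ω).
The clique on [9, 12, 13] has size 3, forcing χ ≥ 3, and the coloring below uses 3 colors, so χ(G) = 3.
A valid 3-coloring: color 1: [2, 3, 9]; color 2: [6, 10, 13]; color 3: [12, 14].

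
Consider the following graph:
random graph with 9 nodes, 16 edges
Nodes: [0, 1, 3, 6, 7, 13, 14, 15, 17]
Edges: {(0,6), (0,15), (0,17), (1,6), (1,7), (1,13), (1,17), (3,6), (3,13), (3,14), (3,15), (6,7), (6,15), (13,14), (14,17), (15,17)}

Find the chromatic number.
χ(G) = 3

Clique number ω(G) = 3 (lower bound: χ ≥ ω).
The clique on [0, 15, 17] has size 3, forcing χ ≥ 3, and the coloring below uses 3 colors, so χ(G) = 3.
A valid 3-coloring: color 1: [6, 13, 17]; color 2: [0, 1, 3]; color 3: [7, 14, 15].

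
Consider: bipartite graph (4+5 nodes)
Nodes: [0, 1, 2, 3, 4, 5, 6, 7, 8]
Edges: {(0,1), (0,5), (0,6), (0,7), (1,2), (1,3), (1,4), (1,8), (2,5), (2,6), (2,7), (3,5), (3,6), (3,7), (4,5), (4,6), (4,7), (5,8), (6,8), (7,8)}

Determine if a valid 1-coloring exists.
No, G is not 1-colorable

Edge (0,1) forces its endpoints to differ, so 1 color is not enough.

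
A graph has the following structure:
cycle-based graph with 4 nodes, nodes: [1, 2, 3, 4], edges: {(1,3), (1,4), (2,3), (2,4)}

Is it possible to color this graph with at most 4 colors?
A valid 4-coloring: color 1: [3, 4]; color 2: [1, 2].
(χ(G) = 2 ≤ 4.)

Yes, G is 4-colorable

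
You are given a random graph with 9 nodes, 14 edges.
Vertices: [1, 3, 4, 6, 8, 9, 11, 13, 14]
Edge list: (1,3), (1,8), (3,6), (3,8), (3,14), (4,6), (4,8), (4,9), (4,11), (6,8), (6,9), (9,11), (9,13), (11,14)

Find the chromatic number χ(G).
χ(G) = 3

Clique number ω(G) = 3 (lower bound: χ ≥ ω).
The clique on [1, 3, 8] has size 3, forcing χ ≥ 3, and the coloring below uses 3 colors, so χ(G) = 3.
A valid 3-coloring: color 1: [3, 4, 13]; color 2: [8, 9, 14]; color 3: [1, 6, 11].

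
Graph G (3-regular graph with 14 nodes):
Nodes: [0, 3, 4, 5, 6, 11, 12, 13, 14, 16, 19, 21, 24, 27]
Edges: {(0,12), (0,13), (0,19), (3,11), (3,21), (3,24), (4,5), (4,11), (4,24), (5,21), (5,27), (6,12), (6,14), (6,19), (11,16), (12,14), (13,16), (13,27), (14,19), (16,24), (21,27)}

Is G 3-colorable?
A valid 3-coloring: color 1: [11, 12, 13, 19, 21, 24]; color 2: [0, 3, 4, 6, 16, 27]; color 3: [5, 14].
(χ(G) = 3 ≤ 3.)

Yes, G is 3-colorable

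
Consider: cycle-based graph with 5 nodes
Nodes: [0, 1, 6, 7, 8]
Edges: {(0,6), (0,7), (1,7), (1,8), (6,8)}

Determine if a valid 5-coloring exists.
A valid 5-coloring: color 1: [1, 6]; color 2: [0, 8]; color 3: [7].
(χ(G) = 3 ≤ 5.)

Yes, G is 5-colorable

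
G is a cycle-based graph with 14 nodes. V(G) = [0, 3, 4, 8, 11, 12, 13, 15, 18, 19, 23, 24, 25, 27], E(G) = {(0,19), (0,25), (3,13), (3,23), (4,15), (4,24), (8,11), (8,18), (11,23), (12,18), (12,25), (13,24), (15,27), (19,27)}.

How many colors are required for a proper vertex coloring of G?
χ(G) = 2

Clique number ω(G) = 2 (lower bound: χ ≥ ω).
The graph is bipartite (no odd cycle), so 2 colors suffice: χ(G) = 2.
A valid 2-coloring: color 1: [3, 11, 15, 18, 19, 24, 25]; color 2: [0, 4, 8, 12, 13, 23, 27].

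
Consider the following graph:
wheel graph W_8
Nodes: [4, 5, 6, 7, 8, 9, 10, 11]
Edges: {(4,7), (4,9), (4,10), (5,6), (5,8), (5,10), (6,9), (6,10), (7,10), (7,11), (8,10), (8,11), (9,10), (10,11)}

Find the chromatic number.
χ(G) = 4

Clique number ω(G) = 3 (lower bound: χ ≥ ω).
Odd cycle [7, 4, 9, 6, 5, 8, 11] needs 3 colors (χ ≥ 3).
Vertex 10 is adjacent to every vertex of [4, 5, 6, 7, 8, 9, 11], which already need 3 colors among themselves, so 10 needs a new color (χ ≥ 4).
The coloring below uses 4 colors, so χ(G) = 4.
A valid 4-coloring: color 1: [10]; color 2: [7, 8, 9]; color 3: [4, 6, 11]; color 4: [5].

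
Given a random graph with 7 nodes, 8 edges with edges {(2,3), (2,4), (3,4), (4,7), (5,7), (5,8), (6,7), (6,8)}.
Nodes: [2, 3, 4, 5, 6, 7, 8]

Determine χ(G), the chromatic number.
χ(G) = 3

Clique number ω(G) = 3 (lower bound: χ ≥ ω).
The clique on [2, 3, 4] has size 3, forcing χ ≥ 3, and the coloring below uses 3 colors, so χ(G) = 3.
A valid 3-coloring: color 1: [4, 5, 6]; color 2: [2, 7, 8]; color 3: [3].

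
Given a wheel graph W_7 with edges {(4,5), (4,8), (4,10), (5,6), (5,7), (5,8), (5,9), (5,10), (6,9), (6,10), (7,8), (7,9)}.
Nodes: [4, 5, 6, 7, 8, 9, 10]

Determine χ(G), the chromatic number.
Clique number ω(G) = 3 (lower bound: χ ≥ ω).
The clique on [5, 6, 9] has size 3, forcing χ ≥ 3, and the coloring below uses 3 colors, so χ(G) = 3.
A valid 3-coloring: color 1: [5]; color 2: [8, 9, 10]; color 3: [4, 6, 7].

χ(G) = 3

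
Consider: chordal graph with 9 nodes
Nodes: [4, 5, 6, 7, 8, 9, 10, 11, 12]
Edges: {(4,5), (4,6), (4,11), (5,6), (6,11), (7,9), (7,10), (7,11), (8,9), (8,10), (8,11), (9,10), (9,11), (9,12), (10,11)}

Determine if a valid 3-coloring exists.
No, G is not 3-colorable

The clique on vertices [8, 9, 10, 11] has size 4 > 3, so it alone needs 4 colors.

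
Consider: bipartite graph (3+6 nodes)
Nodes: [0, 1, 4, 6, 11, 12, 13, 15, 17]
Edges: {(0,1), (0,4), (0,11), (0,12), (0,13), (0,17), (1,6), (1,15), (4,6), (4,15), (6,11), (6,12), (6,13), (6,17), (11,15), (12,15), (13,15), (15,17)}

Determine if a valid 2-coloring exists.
Yes, G is 2-colorable

A valid 2-coloring: color 1: [0, 6, 15]; color 2: [1, 4, 11, 12, 13, 17].
(χ(G) = 2 ≤ 2.)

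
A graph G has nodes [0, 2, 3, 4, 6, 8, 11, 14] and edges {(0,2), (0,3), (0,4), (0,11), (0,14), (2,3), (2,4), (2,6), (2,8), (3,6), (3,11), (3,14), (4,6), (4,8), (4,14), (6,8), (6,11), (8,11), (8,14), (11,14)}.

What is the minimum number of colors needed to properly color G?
χ(G) = 4

Clique number ω(G) = 4 (lower bound: χ ≥ ω).
The clique on [0, 3, 11, 14] has size 4, forcing χ ≥ 4, and the coloring below uses 4 colors, so χ(G) = 4.
A valid 4-coloring: color 1: [2, 14]; color 2: [4, 11]; color 3: [0, 6]; color 4: [3, 8].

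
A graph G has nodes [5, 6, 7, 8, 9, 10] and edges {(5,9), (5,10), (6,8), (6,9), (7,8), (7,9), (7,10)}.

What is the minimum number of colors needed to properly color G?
Clique number ω(G) = 2 (lower bound: χ ≥ ω).
The graph is bipartite (no odd cycle), so 2 colors suffice: χ(G) = 2.
A valid 2-coloring: color 1: [5, 6, 7]; color 2: [8, 9, 10].

χ(G) = 2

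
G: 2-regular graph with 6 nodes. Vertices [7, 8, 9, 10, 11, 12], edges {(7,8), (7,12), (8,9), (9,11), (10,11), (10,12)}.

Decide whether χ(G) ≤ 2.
A valid 2-coloring: color 1: [8, 11, 12]; color 2: [7, 9, 10].
(χ(G) = 2 ≤ 2.)

Yes, G is 2-colorable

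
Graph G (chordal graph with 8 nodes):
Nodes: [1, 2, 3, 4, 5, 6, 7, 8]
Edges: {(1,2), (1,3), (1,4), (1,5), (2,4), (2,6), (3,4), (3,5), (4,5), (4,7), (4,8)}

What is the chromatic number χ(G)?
χ(G) = 4

Clique number ω(G) = 4 (lower bound: χ ≥ ω).
The clique on [1, 3, 4, 5] has size 4, forcing χ ≥ 4, and the coloring below uses 4 colors, so χ(G) = 4.
A valid 4-coloring: color 1: [4, 6]; color 2: [1, 7, 8]; color 3: [2, 5]; color 4: [3].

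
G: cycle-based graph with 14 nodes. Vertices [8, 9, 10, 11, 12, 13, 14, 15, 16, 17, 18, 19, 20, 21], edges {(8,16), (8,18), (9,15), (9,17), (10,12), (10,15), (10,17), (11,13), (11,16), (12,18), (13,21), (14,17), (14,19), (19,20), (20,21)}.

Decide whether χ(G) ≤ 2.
A valid 2-coloring: color 1: [9, 10, 13, 14, 16, 18, 20]; color 2: [8, 11, 12, 15, 17, 19, 21].
(χ(G) = 2 ≤ 2.)

Yes, G is 2-colorable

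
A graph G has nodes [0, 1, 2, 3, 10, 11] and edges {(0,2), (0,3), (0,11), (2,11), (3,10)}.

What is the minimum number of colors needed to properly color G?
Clique number ω(G) = 3 (lower bound: χ ≥ ω).
The clique on [0, 2, 11] has size 3, forcing χ ≥ 3, and the coloring below uses 3 colors, so χ(G) = 3.
A valid 3-coloring: color 1: [0, 1, 10]; color 2: [2, 3]; color 3: [11].

χ(G) = 3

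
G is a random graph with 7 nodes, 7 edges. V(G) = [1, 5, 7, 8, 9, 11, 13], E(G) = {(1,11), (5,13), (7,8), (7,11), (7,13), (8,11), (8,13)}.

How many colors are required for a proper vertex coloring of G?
Clique number ω(G) = 3 (lower bound: χ ≥ ω).
The clique on [7, 8, 11] has size 3, forcing χ ≥ 3, and the coloring below uses 3 colors, so χ(G) = 3.
A valid 3-coloring: color 1: [9, 11, 13]; color 2: [1, 5, 8]; color 3: [7].

χ(G) = 3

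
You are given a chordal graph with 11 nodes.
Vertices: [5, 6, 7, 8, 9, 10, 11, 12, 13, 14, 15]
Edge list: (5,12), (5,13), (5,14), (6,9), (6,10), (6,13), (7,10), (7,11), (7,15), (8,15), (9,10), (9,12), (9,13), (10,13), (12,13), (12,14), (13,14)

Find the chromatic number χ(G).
Clique number ω(G) = 4 (lower bound: χ ≥ ω).
The clique on [6, 9, 10, 13] has size 4, forcing χ ≥ 4, and the coloring below uses 4 colors, so χ(G) = 4.
A valid 4-coloring: color 1: [7, 8, 13]; color 2: [10, 11, 12, 15]; color 3: [5, 9]; color 4: [6, 14].

χ(G) = 4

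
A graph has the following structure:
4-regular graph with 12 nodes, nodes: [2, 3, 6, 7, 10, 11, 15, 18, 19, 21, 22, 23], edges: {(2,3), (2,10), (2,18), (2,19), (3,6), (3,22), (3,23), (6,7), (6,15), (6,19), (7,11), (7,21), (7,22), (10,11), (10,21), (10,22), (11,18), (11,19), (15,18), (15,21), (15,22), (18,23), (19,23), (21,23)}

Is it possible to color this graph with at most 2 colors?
No, G is not 2-colorable

Odd cycle [15, 6, 3, 2, 18] needs 3 colors (χ ≥ 3).
Hence χ(G) ≥ 3 > 2, so no proper 2-coloring exists.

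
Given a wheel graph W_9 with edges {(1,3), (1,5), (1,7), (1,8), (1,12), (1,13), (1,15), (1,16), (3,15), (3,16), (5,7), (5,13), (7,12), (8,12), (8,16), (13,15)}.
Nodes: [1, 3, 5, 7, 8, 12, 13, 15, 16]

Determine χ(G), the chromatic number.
χ(G) = 3

Clique number ω(G) = 3 (lower bound: χ ≥ ω).
The clique on [1, 3, 16] has size 3, forcing χ ≥ 3, and the coloring below uses 3 colors, so χ(G) = 3.
A valid 3-coloring: color 1: [1]; color 2: [3, 7, 8, 13]; color 3: [5, 12, 15, 16].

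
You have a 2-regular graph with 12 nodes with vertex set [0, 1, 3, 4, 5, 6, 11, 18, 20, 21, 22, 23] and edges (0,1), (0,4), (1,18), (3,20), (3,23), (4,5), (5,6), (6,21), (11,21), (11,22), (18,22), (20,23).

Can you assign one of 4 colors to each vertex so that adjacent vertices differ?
A valid 4-coloring: color 1: [0, 5, 18, 20, 21]; color 2: [1, 4, 6, 22, 23]; color 3: [3, 11].
(χ(G) = 3 ≤ 4.)

Yes, G is 4-colorable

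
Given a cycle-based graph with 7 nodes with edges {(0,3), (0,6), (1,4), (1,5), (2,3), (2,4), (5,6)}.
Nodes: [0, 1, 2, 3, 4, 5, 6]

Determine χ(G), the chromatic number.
Clique number ω(G) = 2 (lower bound: χ ≥ ω).
Odd cycle [0, 6, 5, 1, 4, 2, 3] needs 3 colors (χ ≥ 3).
The coloring below uses 3 colors, so χ(G) = 3.
A valid 3-coloring: color 1: [0, 2, 5]; color 2: [1, 3, 6]; color 3: [4].

χ(G) = 3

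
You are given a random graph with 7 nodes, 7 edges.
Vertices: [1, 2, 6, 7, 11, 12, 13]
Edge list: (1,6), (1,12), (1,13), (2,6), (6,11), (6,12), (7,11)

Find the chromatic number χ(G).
Clique number ω(G) = 3 (lower bound: χ ≥ ω).
The clique on [1, 6, 12] has size 3, forcing χ ≥ 3, and the coloring below uses 3 colors, so χ(G) = 3.
A valid 3-coloring: color 1: [6, 7, 13]; color 2: [1, 2, 11]; color 3: [12].

χ(G) = 3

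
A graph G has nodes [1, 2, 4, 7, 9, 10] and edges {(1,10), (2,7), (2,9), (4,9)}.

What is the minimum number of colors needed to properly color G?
Clique number ω(G) = 2 (lower bound: χ ≥ ω).
The graph is bipartite (no odd cycle), so 2 colors suffice: χ(G) = 2.
A valid 2-coloring: color 1: [1, 2, 4]; color 2: [7, 9, 10].

χ(G) = 2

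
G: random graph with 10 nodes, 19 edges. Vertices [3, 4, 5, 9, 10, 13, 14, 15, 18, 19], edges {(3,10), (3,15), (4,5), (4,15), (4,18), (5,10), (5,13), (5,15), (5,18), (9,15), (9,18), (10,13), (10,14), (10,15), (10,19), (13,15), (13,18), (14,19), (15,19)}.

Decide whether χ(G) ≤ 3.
No, G is not 3-colorable

The clique on vertices [5, 10, 13, 15] has size 4 > 3, so it alone needs 4 colors.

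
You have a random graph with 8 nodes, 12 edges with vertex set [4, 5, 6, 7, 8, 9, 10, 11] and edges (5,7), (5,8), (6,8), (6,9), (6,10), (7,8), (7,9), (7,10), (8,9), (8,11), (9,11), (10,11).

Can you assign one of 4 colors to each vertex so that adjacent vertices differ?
A valid 4-coloring: color 1: [4, 8, 10]; color 2: [5, 9]; color 3: [6, 7, 11].
(χ(G) = 3 ≤ 4.)

Yes, G is 4-colorable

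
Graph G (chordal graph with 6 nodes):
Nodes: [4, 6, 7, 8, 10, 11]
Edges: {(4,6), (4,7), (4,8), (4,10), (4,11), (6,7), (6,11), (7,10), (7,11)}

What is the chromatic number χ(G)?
χ(G) = 4

Clique number ω(G) = 4 (lower bound: χ ≥ ω).
The clique on [4, 6, 7, 11] has size 4, forcing χ ≥ 4, and the coloring below uses 4 colors, so χ(G) = 4.
A valid 4-coloring: color 1: [4]; color 2: [7, 8]; color 3: [6, 10]; color 4: [11].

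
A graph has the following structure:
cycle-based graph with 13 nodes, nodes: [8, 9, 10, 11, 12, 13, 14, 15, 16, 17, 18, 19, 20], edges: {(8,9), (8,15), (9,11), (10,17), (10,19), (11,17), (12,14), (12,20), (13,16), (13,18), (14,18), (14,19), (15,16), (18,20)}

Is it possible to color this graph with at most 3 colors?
Yes, G is 3-colorable

A valid 3-coloring: color 1: [9, 12, 16, 17, 18, 19]; color 2: [10, 11, 13, 14, 15, 20]; color 3: [8].
(χ(G) = 3 ≤ 3.)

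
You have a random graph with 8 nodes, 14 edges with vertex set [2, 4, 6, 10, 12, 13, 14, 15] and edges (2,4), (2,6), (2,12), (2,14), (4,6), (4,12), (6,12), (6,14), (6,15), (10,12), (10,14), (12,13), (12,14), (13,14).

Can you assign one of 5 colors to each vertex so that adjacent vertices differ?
A valid 5-coloring: color 1: [12, 15]; color 2: [4, 14]; color 3: [6, 10, 13]; color 4: [2].
(χ(G) = 4 ≤ 5.)

Yes, G is 5-colorable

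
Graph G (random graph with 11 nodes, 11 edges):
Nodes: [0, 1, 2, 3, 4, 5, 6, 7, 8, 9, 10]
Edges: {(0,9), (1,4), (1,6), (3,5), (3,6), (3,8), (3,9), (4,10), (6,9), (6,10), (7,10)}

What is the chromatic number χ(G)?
Clique number ω(G) = 3 (lower bound: χ ≥ ω).
The clique on [3, 6, 9] has size 3, forcing χ ≥ 3, and the coloring below uses 3 colors, so χ(G) = 3.
A valid 3-coloring: color 1: [0, 1, 2, 3, 10]; color 2: [4, 5, 6, 7, 8]; color 3: [9].

χ(G) = 3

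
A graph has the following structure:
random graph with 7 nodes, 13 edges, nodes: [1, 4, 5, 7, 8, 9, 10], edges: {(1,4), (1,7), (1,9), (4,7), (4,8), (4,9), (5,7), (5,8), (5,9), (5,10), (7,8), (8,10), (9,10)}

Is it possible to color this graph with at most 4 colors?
A valid 4-coloring: color 1: [4, 5]; color 2: [1, 8]; color 3: [7, 9]; color 4: [10].
(χ(G) = 4 ≤ 4.)

Yes, G is 4-colorable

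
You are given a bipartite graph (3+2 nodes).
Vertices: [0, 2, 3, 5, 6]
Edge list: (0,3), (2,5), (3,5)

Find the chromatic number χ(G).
χ(G) = 2

Clique number ω(G) = 2 (lower bound: χ ≥ ω).
The graph is bipartite (no odd cycle), so 2 colors suffice: χ(G) = 2.
A valid 2-coloring: color 1: [2, 3, 6]; color 2: [0, 5].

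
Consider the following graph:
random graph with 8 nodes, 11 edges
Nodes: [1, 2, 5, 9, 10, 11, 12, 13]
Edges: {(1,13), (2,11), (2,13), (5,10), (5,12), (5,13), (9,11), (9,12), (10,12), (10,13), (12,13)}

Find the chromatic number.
χ(G) = 4

Clique number ω(G) = 4 (lower bound: χ ≥ ω).
The clique on [5, 10, 12, 13] has size 4, forcing χ ≥ 4, and the coloring below uses 4 colors, so χ(G) = 4.
A valid 4-coloring: color 1: [9, 13]; color 2: [1, 2, 12]; color 3: [5, 11]; color 4: [10].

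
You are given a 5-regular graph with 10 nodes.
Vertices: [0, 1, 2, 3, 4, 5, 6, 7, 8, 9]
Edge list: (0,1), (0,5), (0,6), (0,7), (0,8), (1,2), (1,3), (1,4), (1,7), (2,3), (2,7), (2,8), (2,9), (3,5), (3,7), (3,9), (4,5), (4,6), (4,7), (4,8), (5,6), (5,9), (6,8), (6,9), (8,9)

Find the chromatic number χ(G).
Clique number ω(G) = 4 (lower bound: χ ≥ ω).
The clique on [1, 2, 3, 7] has size 4, forcing χ ≥ 4, and the coloring below uses 4 colors, so χ(G) = 4.
A valid 4-coloring: color 1: [7, 9]; color 2: [0, 2, 4]; color 3: [3, 6]; color 4: [1, 5, 8].

χ(G) = 4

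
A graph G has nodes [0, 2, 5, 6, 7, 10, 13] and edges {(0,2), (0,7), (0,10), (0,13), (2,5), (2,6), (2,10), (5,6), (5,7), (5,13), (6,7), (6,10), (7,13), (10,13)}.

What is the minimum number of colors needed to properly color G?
χ(G) = 4

Clique number ω(G) = 3 (lower bound: χ ≥ ω).
Suppose a proper 3-coloring c exists. The clique [0, 2, 10] takes 3 distinct colors; by symmetry let c(0) = 1, c(2) = 2, c(10) = 3.
- Vertex 6: neighbors [2, 10] already have colors [2, 3] ⇒ c(6) = 1.
- Vertex 5: neighbors [6, 2] already have colors [1, 2] ⇒ c(5) = 3.
- Vertex 7: neighbors [0, 5] already have colors [1, 3] ⇒ c(7) = 2.
- Vertex 13: neighbors [0, 7, 5] already have colors [1, 2, 3] — all 3 colors blocked. Contradiction.
The forced assignments end in a contradiction, so G has no proper 3-coloring (χ ≥ 4).
The coloring below uses 4 colors, so χ(G) = 4.
A valid 4-coloring: color 1: [2, 13]; color 2: [0, 6]; color 3: [5, 10]; color 4: [7].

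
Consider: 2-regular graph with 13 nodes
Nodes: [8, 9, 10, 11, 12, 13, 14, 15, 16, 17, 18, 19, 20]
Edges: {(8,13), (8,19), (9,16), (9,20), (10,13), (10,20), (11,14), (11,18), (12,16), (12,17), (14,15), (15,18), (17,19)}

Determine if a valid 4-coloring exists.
Yes, G is 4-colorable

A valid 4-coloring: color 1: [9, 10, 12, 14, 18, 19]; color 2: [8, 11, 15, 16, 17, 20]; color 3: [13].
(χ(G) = 3 ≤ 4.)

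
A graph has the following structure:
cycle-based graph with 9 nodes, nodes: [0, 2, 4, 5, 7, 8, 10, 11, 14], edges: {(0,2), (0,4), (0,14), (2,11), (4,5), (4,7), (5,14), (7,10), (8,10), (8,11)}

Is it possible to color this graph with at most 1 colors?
Edge (0,2) forces its endpoints to differ, so 1 color is not enough.

No, G is not 1-colorable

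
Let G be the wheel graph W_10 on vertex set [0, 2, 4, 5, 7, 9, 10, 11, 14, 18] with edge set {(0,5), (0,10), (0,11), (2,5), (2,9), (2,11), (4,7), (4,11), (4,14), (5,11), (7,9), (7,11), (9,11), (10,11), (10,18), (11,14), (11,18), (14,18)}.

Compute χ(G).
Clique number ω(G) = 3 (lower bound: χ ≥ ω).
Odd cycle [9, 7, 4, 14, 18, 10, 0, 5, 2] needs 3 colors (χ ≥ 3).
Vertex 11 is adjacent to every vertex of [0, 2, 4, 5, 7, 9, 10, 14, 18], which already need 3 colors among themselves, so 11 needs a new color (χ ≥ 4).
The coloring below uses 4 colors, so χ(G) = 4.
A valid 4-coloring: color 1: [11]; color 2: [4, 5, 9, 18]; color 3: [2, 7, 10, 14]; color 4: [0].

χ(G) = 4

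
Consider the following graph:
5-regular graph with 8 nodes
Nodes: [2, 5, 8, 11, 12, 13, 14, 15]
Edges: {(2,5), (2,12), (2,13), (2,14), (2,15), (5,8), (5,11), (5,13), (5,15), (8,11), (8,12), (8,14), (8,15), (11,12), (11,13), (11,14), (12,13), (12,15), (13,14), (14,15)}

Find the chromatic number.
χ(G) = 4

Clique number ω(G) = 3 (lower bound: χ ≥ ω).
Odd cycle [2, 15, 8, 11, 13] needs 3 colors (χ ≥ 3).
Vertex 5 is adjacent to every vertex of [2, 8, 11, 13, 15], which already need 3 colors among themselves, so 5 needs a new color (χ ≥ 4).
The coloring below uses 4 colors, so χ(G) = 4.
A valid 4-coloring: color 1: [2, 11]; color 2: [13, 15]; color 3: [5, 12, 14]; color 4: [8].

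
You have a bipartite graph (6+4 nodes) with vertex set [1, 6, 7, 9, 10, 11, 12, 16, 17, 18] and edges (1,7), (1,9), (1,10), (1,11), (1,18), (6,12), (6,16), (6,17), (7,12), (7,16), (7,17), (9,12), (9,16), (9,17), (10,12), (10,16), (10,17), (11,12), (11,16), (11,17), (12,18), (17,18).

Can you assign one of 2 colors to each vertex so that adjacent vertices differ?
Yes, G is 2-colorable

A valid 2-coloring: color 1: [1, 12, 16, 17]; color 2: [6, 7, 9, 10, 11, 18].
(χ(G) = 2 ≤ 2.)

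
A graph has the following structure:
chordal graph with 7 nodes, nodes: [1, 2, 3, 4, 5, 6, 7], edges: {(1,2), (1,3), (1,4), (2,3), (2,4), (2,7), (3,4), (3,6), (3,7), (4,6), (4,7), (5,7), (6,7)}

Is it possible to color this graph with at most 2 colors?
No, G is not 2-colorable

The clique on vertices [1, 2, 3, 4] has size 4 > 2, so it alone needs 4 colors.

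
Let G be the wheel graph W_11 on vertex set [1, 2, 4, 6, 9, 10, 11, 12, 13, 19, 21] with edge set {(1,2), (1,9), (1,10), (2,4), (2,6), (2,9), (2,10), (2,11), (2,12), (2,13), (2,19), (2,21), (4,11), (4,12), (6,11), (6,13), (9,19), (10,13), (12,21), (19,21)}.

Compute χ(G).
χ(G) = 3

Clique number ω(G) = 3 (lower bound: χ ≥ ω).
The clique on [1, 2, 9] has size 3, forcing χ ≥ 3, and the coloring below uses 3 colors, so χ(G) = 3.
A valid 3-coloring: color 1: [2]; color 2: [1, 11, 12, 13, 19]; color 3: [4, 6, 9, 10, 21].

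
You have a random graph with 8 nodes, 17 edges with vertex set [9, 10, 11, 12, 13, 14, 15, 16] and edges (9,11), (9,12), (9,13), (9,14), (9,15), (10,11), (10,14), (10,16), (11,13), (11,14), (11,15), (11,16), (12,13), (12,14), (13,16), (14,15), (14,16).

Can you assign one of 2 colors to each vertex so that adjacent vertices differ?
The clique on vertices [10, 11, 14, 16] has size 4 > 2, so it alone needs 4 colors.

No, G is not 2-colorable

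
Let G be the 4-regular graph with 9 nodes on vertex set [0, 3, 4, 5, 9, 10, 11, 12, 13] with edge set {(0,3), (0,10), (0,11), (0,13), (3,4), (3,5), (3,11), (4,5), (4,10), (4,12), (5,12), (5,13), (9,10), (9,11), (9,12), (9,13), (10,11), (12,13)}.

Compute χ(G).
χ(G) = 3

Clique number ω(G) = 3 (lower bound: χ ≥ ω).
The clique on [0, 10, 11] has size 3, forcing χ ≥ 3, and the coloring below uses 3 colors, so χ(G) = 3.
A valid 3-coloring: color 1: [0, 5, 9]; color 2: [4, 11, 13]; color 3: [3, 10, 12].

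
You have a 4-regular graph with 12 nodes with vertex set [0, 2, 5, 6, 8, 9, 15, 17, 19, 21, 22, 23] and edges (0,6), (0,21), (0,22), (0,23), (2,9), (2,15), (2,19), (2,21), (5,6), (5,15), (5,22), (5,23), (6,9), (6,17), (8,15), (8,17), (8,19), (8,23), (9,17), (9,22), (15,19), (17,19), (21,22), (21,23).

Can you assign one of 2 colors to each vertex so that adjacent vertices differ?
The clique on vertices [0, 21, 22] has size 3 > 2, so it alone needs 3 colors.

No, G is not 2-colorable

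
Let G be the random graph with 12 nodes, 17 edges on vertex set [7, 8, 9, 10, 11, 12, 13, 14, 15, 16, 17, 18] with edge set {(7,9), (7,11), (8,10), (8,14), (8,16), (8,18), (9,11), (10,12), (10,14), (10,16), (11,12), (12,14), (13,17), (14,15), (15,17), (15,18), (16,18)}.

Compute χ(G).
Clique number ω(G) = 3 (lower bound: χ ≥ ω).
The clique on [7, 9, 11] has size 3, forcing χ ≥ 3, and the coloring below uses 3 colors, so χ(G) = 3.
A valid 3-coloring: color 1: [11, 14, 16, 17]; color 2: [7, 10, 13, 18]; color 3: [8, 9, 12, 15].

χ(G) = 3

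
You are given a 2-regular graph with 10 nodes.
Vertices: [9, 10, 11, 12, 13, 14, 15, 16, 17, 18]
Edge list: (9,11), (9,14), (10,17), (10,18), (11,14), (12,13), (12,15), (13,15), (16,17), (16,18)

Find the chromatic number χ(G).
Clique number ω(G) = 3 (lower bound: χ ≥ ω).
The clique on [9, 11, 14] has size 3, forcing χ ≥ 3, and the coloring below uses 3 colors, so χ(G) = 3.
A valid 3-coloring: color 1: [9, 10, 12, 16]; color 2: [13, 14, 17, 18]; color 3: [11, 15].

χ(G) = 3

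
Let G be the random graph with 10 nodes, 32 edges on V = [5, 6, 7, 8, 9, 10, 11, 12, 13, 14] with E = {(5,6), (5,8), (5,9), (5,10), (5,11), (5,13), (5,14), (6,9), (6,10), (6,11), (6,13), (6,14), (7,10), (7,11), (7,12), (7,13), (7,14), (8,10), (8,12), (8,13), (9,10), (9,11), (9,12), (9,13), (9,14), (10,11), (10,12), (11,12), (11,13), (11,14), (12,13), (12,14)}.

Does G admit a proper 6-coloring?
Yes, G is 6-colorable

A valid 6-coloring: color 1: [8, 11]; color 2: [5, 12]; color 3: [10, 13, 14]; color 4: [7, 9]; color 5: [6].
(χ(G) = 5 ≤ 6.)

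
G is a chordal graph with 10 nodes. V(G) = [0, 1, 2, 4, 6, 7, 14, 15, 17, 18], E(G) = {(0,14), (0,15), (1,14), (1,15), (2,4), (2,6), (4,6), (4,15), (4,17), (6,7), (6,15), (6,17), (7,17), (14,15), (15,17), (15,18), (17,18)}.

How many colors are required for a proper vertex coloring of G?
χ(G) = 4

Clique number ω(G) = 4 (lower bound: χ ≥ ω).
The clique on [4, 6, 15, 17] has size 4, forcing χ ≥ 4, and the coloring below uses 4 colors, so χ(G) = 4.
A valid 4-coloring: color 1: [2, 7, 15]; color 2: [14, 17]; color 3: [0, 1, 6, 18]; color 4: [4].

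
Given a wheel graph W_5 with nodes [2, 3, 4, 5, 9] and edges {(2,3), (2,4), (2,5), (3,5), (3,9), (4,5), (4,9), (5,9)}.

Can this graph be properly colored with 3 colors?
A valid 3-coloring: color 1: [5]; color 2: [2, 9]; color 3: [3, 4].
(χ(G) = 3 ≤ 3.)

Yes, G is 3-colorable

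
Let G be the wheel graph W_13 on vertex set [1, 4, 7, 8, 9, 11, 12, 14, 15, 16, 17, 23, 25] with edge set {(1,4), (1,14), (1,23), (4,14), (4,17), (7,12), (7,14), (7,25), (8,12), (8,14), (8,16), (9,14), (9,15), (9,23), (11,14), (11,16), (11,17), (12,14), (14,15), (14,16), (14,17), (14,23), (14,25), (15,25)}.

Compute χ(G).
Clique number ω(G) = 3 (lower bound: χ ≥ ω).
The clique on [1, 4, 14] has size 3, forcing χ ≥ 3, and the coloring below uses 3 colors, so χ(G) = 3.
A valid 3-coloring: color 1: [14]; color 2: [1, 9, 12, 16, 17, 25]; color 3: [4, 7, 8, 11, 15, 23].

χ(G) = 3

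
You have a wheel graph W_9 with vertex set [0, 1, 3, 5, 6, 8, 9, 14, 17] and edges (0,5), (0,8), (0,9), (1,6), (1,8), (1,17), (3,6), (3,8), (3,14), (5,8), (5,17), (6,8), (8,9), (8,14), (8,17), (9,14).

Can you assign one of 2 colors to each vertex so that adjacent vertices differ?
The clique on vertices [0, 8, 9] has size 3 > 2, so it alone needs 3 colors.

No, G is not 2-colorable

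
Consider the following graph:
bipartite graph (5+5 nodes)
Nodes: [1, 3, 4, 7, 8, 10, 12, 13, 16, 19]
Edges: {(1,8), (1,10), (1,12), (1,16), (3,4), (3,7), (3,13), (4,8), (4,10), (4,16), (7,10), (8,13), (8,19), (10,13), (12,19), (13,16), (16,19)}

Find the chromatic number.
Clique number ω(G) = 2 (lower bound: χ ≥ ω).
The graph is bipartite (no odd cycle), so 2 colors suffice: χ(G) = 2.
A valid 2-coloring: color 1: [3, 8, 10, 12, 16]; color 2: [1, 4, 7, 13, 19].

χ(G) = 2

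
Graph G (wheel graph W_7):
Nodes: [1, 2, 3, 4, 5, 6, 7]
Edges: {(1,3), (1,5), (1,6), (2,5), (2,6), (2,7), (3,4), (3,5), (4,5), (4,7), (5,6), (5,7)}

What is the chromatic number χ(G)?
Clique number ω(G) = 3 (lower bound: χ ≥ ω).
The clique on [1, 3, 5] has size 3, forcing χ ≥ 3, and the coloring below uses 3 colors, so χ(G) = 3.
A valid 3-coloring: color 1: [5]; color 2: [3, 6, 7]; color 3: [1, 2, 4].

χ(G) = 3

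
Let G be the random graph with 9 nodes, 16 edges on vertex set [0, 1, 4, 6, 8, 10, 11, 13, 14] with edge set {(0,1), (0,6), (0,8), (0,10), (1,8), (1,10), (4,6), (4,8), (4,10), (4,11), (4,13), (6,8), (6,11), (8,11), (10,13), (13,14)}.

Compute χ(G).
Clique number ω(G) = 4 (lower bound: χ ≥ ω).
The clique on [4, 6, 8, 11] has size 4, forcing χ ≥ 4, and the coloring below uses 4 colors, so χ(G) = 4.
A valid 4-coloring: color 1: [8, 10, 14]; color 2: [0, 4]; color 3: [1, 6, 13]; color 4: [11].

χ(G) = 4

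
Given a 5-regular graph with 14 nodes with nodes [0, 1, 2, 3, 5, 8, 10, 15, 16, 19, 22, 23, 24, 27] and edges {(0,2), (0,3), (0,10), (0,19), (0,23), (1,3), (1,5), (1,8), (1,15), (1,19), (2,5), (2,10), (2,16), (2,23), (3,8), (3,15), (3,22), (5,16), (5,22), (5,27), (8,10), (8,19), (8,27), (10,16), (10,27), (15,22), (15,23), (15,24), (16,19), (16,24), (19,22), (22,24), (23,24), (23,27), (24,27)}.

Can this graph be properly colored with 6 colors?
Yes, G is 6-colorable

A valid 6-coloring: color 1: [3, 5, 10, 19, 23]; color 2: [0, 1, 16, 22, 27]; color 3: [2, 8, 24]; color 4: [15].
(χ(G) = 4 ≤ 6.)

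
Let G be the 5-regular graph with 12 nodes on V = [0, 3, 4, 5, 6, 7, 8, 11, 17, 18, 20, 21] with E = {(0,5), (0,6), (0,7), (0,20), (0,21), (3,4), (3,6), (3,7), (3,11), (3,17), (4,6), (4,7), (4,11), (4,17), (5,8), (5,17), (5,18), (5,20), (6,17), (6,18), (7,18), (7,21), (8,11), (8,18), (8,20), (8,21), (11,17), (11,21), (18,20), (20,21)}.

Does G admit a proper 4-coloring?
A valid 4-coloring: color 1: [0, 3, 8]; color 2: [7, 17, 20]; color 3: [5, 6, 11]; color 4: [4, 18, 21].
(χ(G) = 4 ≤ 4.)

Yes, G is 4-colorable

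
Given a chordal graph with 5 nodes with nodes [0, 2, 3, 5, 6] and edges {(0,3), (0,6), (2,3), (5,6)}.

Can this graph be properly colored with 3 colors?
A valid 3-coloring: color 1: [0, 2, 5]; color 2: [3, 6].
(χ(G) = 2 ≤ 3.)

Yes, G is 3-colorable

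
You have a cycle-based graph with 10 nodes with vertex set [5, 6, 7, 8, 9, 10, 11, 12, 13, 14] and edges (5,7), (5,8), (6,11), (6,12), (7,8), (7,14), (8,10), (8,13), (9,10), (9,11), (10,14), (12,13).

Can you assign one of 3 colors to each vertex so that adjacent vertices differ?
Yes, G is 3-colorable

A valid 3-coloring: color 1: [6, 8, 9, 14]; color 2: [7, 10, 11, 12]; color 3: [5, 13].
(χ(G) = 3 ≤ 3.)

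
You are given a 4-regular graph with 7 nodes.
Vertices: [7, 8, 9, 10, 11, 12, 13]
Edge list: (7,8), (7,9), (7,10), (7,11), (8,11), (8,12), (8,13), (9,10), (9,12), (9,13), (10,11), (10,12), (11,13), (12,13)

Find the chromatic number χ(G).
Clique number ω(G) = 3 (lower bound: χ ≥ ω).
Suppose a proper 3-coloring c exists. The clique [7, 8, 11] takes 3 distinct colors; by symmetry let c(7) = 1, c(8) = 2, c(11) = 3.
- Vertex 10: neighbors [7, 11] already have colors [1, 3] ⇒ c(10) = 2.
- Vertex 9: neighbors [7, 10] already have colors [1, 2] ⇒ c(9) = 3.
- Vertex 12: neighbors [8, 9] already have colors [2, 3] ⇒ c(12) = 1.
- Vertex 13: neighbors [12, 8, 9] already have colors [1, 2, 3] — all 3 colors blocked. Contradiction.
The forced assignments end in a contradiction, so G has no proper 3-coloring (χ ≥ 4).
The coloring below uses 4 colors, so χ(G) = 4.
A valid 4-coloring: color 1: [11, 12]; color 2: [8, 9]; color 3: [7, 13]; color 4: [10].

χ(G) = 4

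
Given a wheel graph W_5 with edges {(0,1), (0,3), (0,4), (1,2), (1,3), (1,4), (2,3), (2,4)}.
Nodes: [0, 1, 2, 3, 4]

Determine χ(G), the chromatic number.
χ(G) = 3

Clique number ω(G) = 3 (lower bound: χ ≥ ω).
The clique on [0, 1, 3] has size 3, forcing χ ≥ 3, and the coloring below uses 3 colors, so χ(G) = 3.
A valid 3-coloring: color 1: [1]; color 2: [0, 2]; color 3: [3, 4].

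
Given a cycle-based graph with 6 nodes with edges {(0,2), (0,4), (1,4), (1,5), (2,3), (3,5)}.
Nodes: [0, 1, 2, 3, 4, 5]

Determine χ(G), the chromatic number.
Clique number ω(G) = 2 (lower bound: χ ≥ ω).
The graph is bipartite (no odd cycle), so 2 colors suffice: χ(G) = 2.
A valid 2-coloring: color 1: [0, 1, 3]; color 2: [2, 4, 5].

χ(G) = 2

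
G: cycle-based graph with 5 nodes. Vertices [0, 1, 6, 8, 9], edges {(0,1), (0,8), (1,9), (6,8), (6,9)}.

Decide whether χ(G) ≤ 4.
A valid 4-coloring: color 1: [1, 8]; color 2: [0, 6]; color 3: [9].
(χ(G) = 3 ≤ 4.)

Yes, G is 4-colorable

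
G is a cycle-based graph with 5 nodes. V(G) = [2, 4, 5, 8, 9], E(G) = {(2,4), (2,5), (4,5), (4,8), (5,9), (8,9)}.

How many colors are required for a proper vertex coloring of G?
Clique number ω(G) = 3 (lower bound: χ ≥ ω).
The clique on [2, 4, 5] has size 3, forcing χ ≥ 3, and the coloring below uses 3 colors, so χ(G) = 3.
A valid 3-coloring: color 1: [5, 8]; color 2: [4, 9]; color 3: [2].

χ(G) = 3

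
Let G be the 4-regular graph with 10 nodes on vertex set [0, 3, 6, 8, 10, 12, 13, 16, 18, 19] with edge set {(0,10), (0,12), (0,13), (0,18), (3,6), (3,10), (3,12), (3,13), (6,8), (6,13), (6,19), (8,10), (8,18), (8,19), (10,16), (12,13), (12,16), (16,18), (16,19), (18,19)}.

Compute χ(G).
Clique number ω(G) = 3 (lower bound: χ ≥ ω).
The clique on [0, 12, 13] has size 3, forcing χ ≥ 3, and the coloring below uses 3 colors, so χ(G) = 3.
A valid 3-coloring: color 1: [0, 3, 8, 16]; color 2: [6, 10, 12, 18]; color 3: [13, 19].

χ(G) = 3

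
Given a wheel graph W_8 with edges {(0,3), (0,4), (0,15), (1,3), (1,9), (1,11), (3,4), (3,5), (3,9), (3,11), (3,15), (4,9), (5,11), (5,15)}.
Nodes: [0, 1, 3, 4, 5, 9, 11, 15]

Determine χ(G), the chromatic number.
Clique number ω(G) = 3 (lower bound: χ ≥ ω).
Odd cycle [15, 0, 4, 9, 1, 11, 5] needs 3 colors (χ ≥ 3).
Vertex 3 is adjacent to every vertex of [0, 1, 4, 5, 9, 11, 15], which already need 3 colors among themselves, so 3 needs a new color (χ ≥ 4).
The coloring below uses 4 colors, so χ(G) = 4.
A valid 4-coloring: color 1: [3]; color 2: [4, 11, 15]; color 3: [0, 5, 9]; color 4: [1].

χ(G) = 4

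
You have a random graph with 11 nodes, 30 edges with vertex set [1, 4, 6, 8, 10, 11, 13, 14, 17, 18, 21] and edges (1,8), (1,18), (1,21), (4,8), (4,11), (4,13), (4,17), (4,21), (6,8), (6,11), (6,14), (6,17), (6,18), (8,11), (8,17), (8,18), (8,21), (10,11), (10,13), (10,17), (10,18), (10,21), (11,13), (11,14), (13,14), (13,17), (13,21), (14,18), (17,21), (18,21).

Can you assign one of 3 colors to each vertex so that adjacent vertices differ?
No, G is not 3-colorable

The clique on vertices [1, 8, 18, 21] has size 4 > 3, so it alone needs 4 colors.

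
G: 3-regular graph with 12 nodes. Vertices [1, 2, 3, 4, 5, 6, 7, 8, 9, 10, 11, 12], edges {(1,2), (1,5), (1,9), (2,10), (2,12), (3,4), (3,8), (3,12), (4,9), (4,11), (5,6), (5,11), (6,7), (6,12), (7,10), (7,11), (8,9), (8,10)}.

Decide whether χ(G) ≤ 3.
Yes, G is 3-colorable

A valid 3-coloring: color 1: [2, 3, 6, 9, 11]; color 2: [1, 4, 10, 12]; color 3: [5, 7, 8].
(χ(G) = 3 ≤ 3.)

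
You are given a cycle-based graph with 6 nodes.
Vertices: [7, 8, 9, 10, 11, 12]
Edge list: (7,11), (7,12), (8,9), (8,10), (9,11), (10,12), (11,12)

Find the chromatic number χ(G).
Clique number ω(G) = 3 (lower bound: χ ≥ ω).
The clique on [7, 11, 12] has size 3, forcing χ ≥ 3, and the coloring below uses 3 colors, so χ(G) = 3.
A valid 3-coloring: color 1: [8, 11]; color 2: [9, 12]; color 3: [7, 10].

χ(G) = 3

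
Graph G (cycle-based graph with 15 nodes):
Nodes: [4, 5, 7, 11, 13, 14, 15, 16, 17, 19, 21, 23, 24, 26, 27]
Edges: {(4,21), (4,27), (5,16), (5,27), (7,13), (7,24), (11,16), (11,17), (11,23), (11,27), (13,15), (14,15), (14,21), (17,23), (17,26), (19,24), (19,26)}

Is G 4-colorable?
Yes, G is 4-colorable

A valid 4-coloring: color 1: [4, 5, 11, 13, 14, 24, 26]; color 2: [7, 15, 16, 17, 19, 21, 27]; color 3: [23].
(χ(G) = 3 ≤ 4.)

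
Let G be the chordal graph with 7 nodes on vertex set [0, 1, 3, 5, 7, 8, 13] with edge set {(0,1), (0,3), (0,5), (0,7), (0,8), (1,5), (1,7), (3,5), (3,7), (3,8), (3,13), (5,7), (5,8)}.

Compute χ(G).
χ(G) = 4

Clique number ω(G) = 4 (lower bound: χ ≥ ω).
The clique on [0, 1, 5, 7] has size 4, forcing χ ≥ 4, and the coloring below uses 4 colors, so χ(G) = 4.
A valid 4-coloring: color 1: [5, 13]; color 2: [0]; color 3: [1, 3]; color 4: [7, 8].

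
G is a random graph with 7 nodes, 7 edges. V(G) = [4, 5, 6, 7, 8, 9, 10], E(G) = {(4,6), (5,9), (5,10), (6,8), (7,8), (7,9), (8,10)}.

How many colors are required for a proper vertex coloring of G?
χ(G) = 3

Clique number ω(G) = 2 (lower bound: χ ≥ ω).
Odd cycle [5, 9, 7, 8, 10] needs 3 colors (χ ≥ 3).
The coloring below uses 3 colors, so χ(G) = 3.
A valid 3-coloring: color 1: [4, 5, 8]; color 2: [6, 7, 10]; color 3: [9].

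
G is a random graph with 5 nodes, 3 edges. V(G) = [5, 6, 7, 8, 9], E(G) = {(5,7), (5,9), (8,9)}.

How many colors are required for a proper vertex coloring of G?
Clique number ω(G) = 2 (lower bound: χ ≥ ω).
The graph is bipartite (no odd cycle), so 2 colors suffice: χ(G) = 2.
A valid 2-coloring: color 1: [5, 6, 8]; color 2: [7, 9].

χ(G) = 2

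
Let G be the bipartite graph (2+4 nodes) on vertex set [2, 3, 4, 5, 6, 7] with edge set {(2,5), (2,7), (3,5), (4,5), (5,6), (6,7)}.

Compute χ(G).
χ(G) = 2

Clique number ω(G) = 2 (lower bound: χ ≥ ω).
The graph is bipartite (no odd cycle), so 2 colors suffice: χ(G) = 2.
A valid 2-coloring: color 1: [5, 7]; color 2: [2, 3, 4, 6].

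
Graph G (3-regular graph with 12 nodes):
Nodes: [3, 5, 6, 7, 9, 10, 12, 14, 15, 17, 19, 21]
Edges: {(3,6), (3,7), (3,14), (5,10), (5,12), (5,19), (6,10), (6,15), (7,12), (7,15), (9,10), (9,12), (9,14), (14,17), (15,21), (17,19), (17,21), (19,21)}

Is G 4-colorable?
A valid 4-coloring: color 1: [5, 6, 7, 9, 17]; color 2: [10, 12, 14, 15, 19]; color 3: [3, 21].
(χ(G) = 3 ≤ 4.)

Yes, G is 4-colorable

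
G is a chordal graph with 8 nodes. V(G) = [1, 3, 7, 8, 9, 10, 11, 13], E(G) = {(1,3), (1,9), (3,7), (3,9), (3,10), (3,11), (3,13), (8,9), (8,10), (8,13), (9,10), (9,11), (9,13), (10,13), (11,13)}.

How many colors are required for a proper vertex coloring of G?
χ(G) = 4

Clique number ω(G) = 4 (lower bound: χ ≥ ω).
The clique on [8, 9, 10, 13] has size 4, forcing χ ≥ 4, and the coloring below uses 4 colors, so χ(G) = 4.
A valid 4-coloring: color 1: [3, 8]; color 2: [7, 9]; color 3: [1, 13]; color 4: [10, 11].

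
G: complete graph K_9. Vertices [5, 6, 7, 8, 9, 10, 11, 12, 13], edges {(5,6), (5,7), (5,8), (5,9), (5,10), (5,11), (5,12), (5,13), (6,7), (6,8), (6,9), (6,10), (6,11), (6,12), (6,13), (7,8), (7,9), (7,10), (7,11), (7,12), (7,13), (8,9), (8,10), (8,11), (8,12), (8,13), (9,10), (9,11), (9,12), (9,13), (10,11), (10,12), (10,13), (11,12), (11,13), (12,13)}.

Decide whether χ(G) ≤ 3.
The clique on vertices [5, 6, 7, 8, 9, 10, 11, 12, 13] has size 9 > 3, so it alone needs 9 colors.

No, G is not 3-colorable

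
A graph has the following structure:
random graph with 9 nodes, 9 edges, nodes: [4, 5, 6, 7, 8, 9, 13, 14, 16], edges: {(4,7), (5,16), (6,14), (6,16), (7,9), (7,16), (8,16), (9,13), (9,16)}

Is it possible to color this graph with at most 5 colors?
Yes, G is 5-colorable

A valid 5-coloring: color 1: [4, 13, 14, 16]; color 2: [5, 6, 7, 8]; color 3: [9].
(χ(G) = 3 ≤ 5.)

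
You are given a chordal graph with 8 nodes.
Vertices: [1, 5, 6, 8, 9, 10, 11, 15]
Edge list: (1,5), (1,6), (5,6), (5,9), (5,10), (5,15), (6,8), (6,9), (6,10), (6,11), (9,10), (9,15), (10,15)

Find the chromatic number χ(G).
χ(G) = 4

Clique number ω(G) = 4 (lower bound: χ ≥ ω).
The clique on [5, 6, 9, 10] has size 4, forcing χ ≥ 4, and the coloring below uses 4 colors, so χ(G) = 4.
A valid 4-coloring: color 1: [6, 15]; color 2: [5, 8, 11]; color 3: [1, 10]; color 4: [9].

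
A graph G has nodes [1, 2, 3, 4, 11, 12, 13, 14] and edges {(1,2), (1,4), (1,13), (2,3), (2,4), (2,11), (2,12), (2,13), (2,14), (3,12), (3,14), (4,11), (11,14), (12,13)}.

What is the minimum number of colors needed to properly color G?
Clique number ω(G) = 3 (lower bound: χ ≥ ω).
Odd cycle [12, 3, 14, 11, 4, 1, 13] needs 3 colors (χ ≥ 3).
Vertex 2 is adjacent to every vertex of [1, 3, 4, 11, 12, 13, 14], which already need 3 colors among themselves, so 2 needs a new color (χ ≥ 4).
The coloring below uses 4 colors, so χ(G) = 4.
A valid 4-coloring: color 1: [2]; color 2: [1, 12, 14]; color 3: [3, 11, 13]; color 4: [4].

χ(G) = 4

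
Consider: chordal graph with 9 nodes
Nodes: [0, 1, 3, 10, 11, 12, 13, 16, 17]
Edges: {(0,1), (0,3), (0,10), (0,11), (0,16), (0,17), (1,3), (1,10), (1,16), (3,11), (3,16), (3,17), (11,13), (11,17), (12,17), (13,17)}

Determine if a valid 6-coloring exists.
A valid 6-coloring: color 1: [0, 12, 13]; color 2: [3, 10]; color 3: [1, 17]; color 4: [11, 16].
(χ(G) = 4 ≤ 6.)

Yes, G is 6-colorable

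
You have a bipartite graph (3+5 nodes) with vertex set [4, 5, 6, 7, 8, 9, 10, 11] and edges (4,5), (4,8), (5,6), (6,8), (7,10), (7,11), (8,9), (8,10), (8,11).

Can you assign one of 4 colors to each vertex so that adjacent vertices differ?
Yes, G is 4-colorable

A valid 4-coloring: color 1: [5, 7, 8]; color 2: [4, 6, 9, 10, 11].
(χ(G) = 2 ≤ 4.)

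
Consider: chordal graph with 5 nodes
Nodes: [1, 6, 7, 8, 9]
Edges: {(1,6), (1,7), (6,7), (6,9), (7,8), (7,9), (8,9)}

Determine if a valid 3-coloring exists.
Yes, G is 3-colorable

A valid 3-coloring: color 1: [7]; color 2: [6, 8]; color 3: [1, 9].
(χ(G) = 3 ≤ 3.)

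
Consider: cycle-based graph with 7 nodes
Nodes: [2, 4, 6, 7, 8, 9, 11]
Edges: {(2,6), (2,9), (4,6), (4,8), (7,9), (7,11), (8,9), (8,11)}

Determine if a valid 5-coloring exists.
Yes, G is 5-colorable

A valid 5-coloring: color 1: [6, 9, 11]; color 2: [2, 7, 8]; color 3: [4].
(χ(G) = 3 ≤ 5.)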